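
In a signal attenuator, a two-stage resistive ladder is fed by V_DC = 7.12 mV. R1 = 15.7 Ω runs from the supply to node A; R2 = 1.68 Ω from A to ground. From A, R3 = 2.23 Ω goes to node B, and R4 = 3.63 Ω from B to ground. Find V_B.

The second stage (R3 + R4 = 5.860 Ω) loads node A in parallel with R2.
R2 ‖ (R3+R4) = 1.306 Ω.
First divider: V_A = V_DC · 1.306/(15.7 + 1.306) = 0.5467 mV.
Stage 2 is unloaded, so V_B = V_A · R4/(R3+R4) = 0.5467 × 3.63/5.860 = 0.3386 mV.

V_B ≈ 0.339 mV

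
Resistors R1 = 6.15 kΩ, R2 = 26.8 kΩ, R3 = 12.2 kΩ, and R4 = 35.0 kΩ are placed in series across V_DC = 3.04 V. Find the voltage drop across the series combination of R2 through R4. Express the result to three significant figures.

V ≈ 2.81 V

ΣR = 6.15 + 26.8 + 12.2 + 35.0 = 80.15 kΩ.
R_{R2..R4} = 26.8 + 12.2 + 35.0 = 74.00 kΩ.
V = V_DC · R/ΣR = 3.04 × 0.9233 = 2.807 V.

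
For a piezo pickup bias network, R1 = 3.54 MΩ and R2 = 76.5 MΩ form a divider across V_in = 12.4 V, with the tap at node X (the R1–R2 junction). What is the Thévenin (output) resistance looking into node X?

R_th ≈ 3.38 MΩ

With V_in suppressed (replaced by a short), R_th = R1 ‖ R2 = (3.540 × 76.5)/(3.540 + 76.5) = 3.383 MΩ.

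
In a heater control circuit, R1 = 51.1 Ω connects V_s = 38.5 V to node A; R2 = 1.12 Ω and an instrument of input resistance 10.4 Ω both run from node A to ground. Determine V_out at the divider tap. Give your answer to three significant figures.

The load sits in parallel with R2, giving an effective lower resistance R2' = R2·R_L/(R2+R_L) = 1.011 Ω.
Voltage divider with the loaded lower leg: V_out = 38.5 × 1.011/(51.1 + 1.011) = 38.5 × 0.01940 = 0.7470 V.

V_out ≈ 0.747 V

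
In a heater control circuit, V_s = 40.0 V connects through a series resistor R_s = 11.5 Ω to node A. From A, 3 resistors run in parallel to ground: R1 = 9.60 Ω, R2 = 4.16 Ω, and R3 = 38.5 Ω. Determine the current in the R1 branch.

I ≈ 0.792 A

Equivalent of the parallel group: R_p = 2.699 Ω.
V_A = 40.0 × 2.699/14.20 = 7.603 V.
Branch current I = V_A/R1 = 7.603/9.60 = 0.7920 A.
(Check via current divider: I_total = 2.817 A; share G_k/ΣG = 0.2811 → same result.)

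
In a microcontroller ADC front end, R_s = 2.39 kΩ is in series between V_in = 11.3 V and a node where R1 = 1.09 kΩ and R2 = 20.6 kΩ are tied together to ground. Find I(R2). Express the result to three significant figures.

I ≈ 0.166 mA

Equivalent of the parallel group: R_p = 1.035 kΩ.
V_A = 11.3 × 1.035/3.425 = 3.415 V.
I(R2) = V_A / R2 = 3.415/20.6 = 0.1658 mA.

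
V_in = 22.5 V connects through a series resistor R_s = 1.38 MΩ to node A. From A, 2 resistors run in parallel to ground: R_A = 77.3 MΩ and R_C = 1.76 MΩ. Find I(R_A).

I ≈ 0.162 µA

Parallel bank: R_p = 1/(1/77.3 + 1/1.76) = 1.721 MΩ.
Node voltage V_A = V_in · R_p/(R_s + R_p) = 22.5 × 0.5550 = 12.49 V.
Branch current I = V_A/R_A = 12.49/77.3 = 0.1615 µA.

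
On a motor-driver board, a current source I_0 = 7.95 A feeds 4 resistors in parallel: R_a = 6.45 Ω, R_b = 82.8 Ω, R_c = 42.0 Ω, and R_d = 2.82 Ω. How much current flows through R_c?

I ≈ 0.347 A

ΣG = 1/6.45 + 1/82.8 + 1/42.0 + 1/2.82 = 0.5455.
R_c takes the fraction G_k/ΣG = 0.02381/0.5455 = 0.04364, so I = 7.95 × 0.04364 = 0.3470 A.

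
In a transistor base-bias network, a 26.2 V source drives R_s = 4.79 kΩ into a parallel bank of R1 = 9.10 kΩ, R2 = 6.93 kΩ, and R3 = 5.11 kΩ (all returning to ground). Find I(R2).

Equivalent of the parallel group: R_p = 2.223 kΩ.
V_A = 26.2 × 2.223/7.013 = 8.304 V.
I(R2) = V_A / R2 = 8.304/6.93 = 1.198 mA.

I ≈ 1.20 mA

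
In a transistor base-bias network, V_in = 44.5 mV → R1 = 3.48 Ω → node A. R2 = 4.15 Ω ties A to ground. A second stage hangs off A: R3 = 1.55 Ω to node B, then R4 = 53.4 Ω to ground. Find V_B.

Looking into the second stage from A: R3 + R4 = 54.95 Ω appears in parallel with R2.
R2 ‖ (R3+R4) = 3.859 Ω.
V_A = 44.5 × 3.859/(3.48 + 3.859) = 23.40 mV.
Stage 2 is unloaded, so V_B = V_A · R4/(R3+R4) = 23.40 × 53.4/54.95 = 22.74 mV.

V_B ≈ 22.7 mV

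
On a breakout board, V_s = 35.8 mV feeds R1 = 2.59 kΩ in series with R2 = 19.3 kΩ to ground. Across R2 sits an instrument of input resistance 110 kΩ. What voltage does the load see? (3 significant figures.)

R2 ‖ R_L = (19.3 × 110)/(19.3 + 110) = 16.42 kΩ.
Now apply the divider: V_out = 35.8 × 0.8638 = 30.92 mV.

V_out ≈ 30.9 mV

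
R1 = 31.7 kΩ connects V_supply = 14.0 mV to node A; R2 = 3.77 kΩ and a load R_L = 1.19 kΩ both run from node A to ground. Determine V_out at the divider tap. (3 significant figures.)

V_out ≈ 0.388 mV

The load sits in parallel with R2, giving an effective lower resistance R2' = R2·R_L/(R2+R_L) = 0.9045 kΩ.
Then V_out = V_supply · R2'/(R1 + R2') = 14.0 × 0.9045/32.60 = 0.3884 mV.
(Unloaded it would be 1.49 mV; the load pulls it down.)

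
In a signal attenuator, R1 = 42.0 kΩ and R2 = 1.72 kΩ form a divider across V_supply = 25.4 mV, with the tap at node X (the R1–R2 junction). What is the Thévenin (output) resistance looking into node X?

Looking into X with the source shorted: R_th = R1·R2/(R1+R2) = 42.00 × 1.72/43.72 = 1.652 kΩ.

R_th ≈ 1.65 kΩ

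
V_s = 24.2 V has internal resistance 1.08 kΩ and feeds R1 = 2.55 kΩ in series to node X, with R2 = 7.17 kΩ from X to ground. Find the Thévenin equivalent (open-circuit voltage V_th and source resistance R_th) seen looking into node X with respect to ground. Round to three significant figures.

R1' = 1.08 + 2.55 = 3.630 kΩ (source resistance + R1).
Open-circuit (no load on X): V_th = V_s · R2/(R1' + R2) = 24.2 × 7.17/(3.630 + 7.17) = 16.07 V.
Looking into X with the source shorted: R_th = R1'·R2/(R1'+R2) = 3.630 × 7.17/10.80 = 2.410 kΩ.

V_th ≈ 16.1 V, R_th ≈ 2.41 kΩ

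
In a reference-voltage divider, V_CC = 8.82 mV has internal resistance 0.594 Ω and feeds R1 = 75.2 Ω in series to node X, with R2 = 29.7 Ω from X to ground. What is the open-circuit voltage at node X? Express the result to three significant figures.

R1' = 0.594 + 75.2 = 75.79 Ω (source resistance + R1).
Open-circuit (no load on X): V_th = V_CC · R2/(R1' + R2) = 8.82 × 29.7/(75.79 + 29.7) = 2.483 mV.

V_th ≈ 2.48 mV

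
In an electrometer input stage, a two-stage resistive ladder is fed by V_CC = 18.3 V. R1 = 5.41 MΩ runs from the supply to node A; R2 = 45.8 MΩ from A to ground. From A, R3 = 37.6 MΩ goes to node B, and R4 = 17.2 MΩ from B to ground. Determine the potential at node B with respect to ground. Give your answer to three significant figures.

V_B ≈ 4.72 V

Node A sees R2 in parallel with the series input of stage 2, R3 + R4 = 54.80 MΩ.
R2 ‖ (R3+R4) = 24.95 MΩ.
V_A = 18.3 × 24.95/(5.41 + 24.95) = 15.04 V.
Stage 2 is unloaded, so V_B = V_A · R4/(R3+R4) = 15.04 × 17.2/54.80 = 4.720 V.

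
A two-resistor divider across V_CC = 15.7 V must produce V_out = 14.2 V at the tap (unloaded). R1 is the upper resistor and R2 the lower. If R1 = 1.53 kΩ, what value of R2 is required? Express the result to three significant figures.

R2 ≈ 14.5 kΩ

The divider ratio is R2/(R1+R2) = 14.2/15.7 = 0.9045.
R2 = R1 · 0.9045/(1 − 0.9045) = 14.48 kΩ.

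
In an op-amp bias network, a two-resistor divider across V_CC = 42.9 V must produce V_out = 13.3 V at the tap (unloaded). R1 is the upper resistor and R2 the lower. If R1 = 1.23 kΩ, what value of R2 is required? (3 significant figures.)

V_out/V_CC = R2/(R1+R2) = 0.3100.
So R2 = R1 · V_out/(V_CC − V_out) = 1.23 × 13.3/(42.9 − 13.3) = 1.23 × 0.4493 = 0.5527 kΩ.

R2 ≈ 0.553 kΩ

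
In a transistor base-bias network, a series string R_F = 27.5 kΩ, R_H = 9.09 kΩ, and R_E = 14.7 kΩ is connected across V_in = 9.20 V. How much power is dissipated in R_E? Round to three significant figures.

P ≈ 0.473 mW

The common current is I = 9.20/51.29 = 0.1794 mA.
P(R_E) = I²·R_E = (0.1794)² × 14.7 = 0.4730 mW.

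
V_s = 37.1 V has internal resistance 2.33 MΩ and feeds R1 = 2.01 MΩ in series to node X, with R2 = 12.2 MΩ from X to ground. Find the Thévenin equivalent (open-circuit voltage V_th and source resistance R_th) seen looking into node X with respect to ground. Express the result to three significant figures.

R1' = 2.33 + 2.01 = 4.340 MΩ (source resistance + R1).
With X open, the divider is unloaded: V_th = 37.1 × 12.2/16.54 = 27.37 V.
With V_s suppressed (replaced by a short), R_th = R1' ‖ R2 = (4.340 × 12.2)/(4.340 + 12.2) = 3.201 MΩ.

V_th ≈ 27.4 V, R_th ≈ 3.20 MΩ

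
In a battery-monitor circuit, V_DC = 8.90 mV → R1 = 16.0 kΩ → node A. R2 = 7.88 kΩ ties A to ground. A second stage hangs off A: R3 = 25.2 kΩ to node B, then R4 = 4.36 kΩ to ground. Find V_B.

The second stage (R3 + R4 = 29.56 kΩ) loads node A in parallel with R2.
R2 ‖ (R3+R4) = 6.221 kΩ.
First divider: V_A = V_DC · 6.221/(16.0 + 6.221) = 2.492 mV.
Stage 2 is unloaded, so V_B = V_A · R4/(R3+R4) = 2.492 × 4.36/29.56 = 0.3675 mV.

V_B ≈ 0.368 mV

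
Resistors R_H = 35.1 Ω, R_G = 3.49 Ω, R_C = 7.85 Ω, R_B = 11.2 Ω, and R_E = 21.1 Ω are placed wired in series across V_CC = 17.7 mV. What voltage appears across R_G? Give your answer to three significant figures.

V ≈ 0.785 mV

Series total: ΣR = 35.1 + 3.49 + 7.85 + 11.2 + 21.1 = 78.74 Ω.
Voltage divider: V = V_CC · (3.490 / 78.74) = 17.7 × 0.04432 = 0.7845 mV.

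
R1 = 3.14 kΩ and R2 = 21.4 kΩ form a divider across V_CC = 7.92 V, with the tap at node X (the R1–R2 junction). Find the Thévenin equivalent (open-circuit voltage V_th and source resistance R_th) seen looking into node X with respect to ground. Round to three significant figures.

Open-circuit (no load on X): V_th = V_CC · R2/(R1 + R2) = 7.92 × 21.4/(3.140 + 21.4) = 6.907 V.
Zeroing V_CC shorts the top of R1 to ground, so R_th = R1 ‖ R2 = 2.738 kΩ.

V_th ≈ 6.91 V, R_th ≈ 2.74 kΩ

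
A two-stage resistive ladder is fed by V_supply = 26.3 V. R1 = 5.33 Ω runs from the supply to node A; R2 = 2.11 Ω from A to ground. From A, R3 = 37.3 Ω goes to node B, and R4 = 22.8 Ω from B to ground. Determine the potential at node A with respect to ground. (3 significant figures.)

Looking into the second stage from A: R3 + R4 = 60.10 Ω appears in parallel with R2.
Effective lower resistance at A: R2 ‖ 60.10 = 2.038 Ω.
First divider: V_A = V_supply · 2.038/(5.33 + 2.038) = 7.276 V.

V_A ≈ 7.28 V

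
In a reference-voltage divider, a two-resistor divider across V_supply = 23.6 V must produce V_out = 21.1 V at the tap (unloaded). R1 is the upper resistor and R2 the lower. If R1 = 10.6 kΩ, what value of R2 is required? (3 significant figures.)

R2 ≈ 89.5 kΩ

The divider ratio is R2/(R1+R2) = 21.1/23.6 = 0.8941.
So R2 = R1 · V_out/(V_supply − V_out) = 10.6 × 21.1/(23.6 − 21.1) = 10.6 × 8.440 = 89.46 kΩ.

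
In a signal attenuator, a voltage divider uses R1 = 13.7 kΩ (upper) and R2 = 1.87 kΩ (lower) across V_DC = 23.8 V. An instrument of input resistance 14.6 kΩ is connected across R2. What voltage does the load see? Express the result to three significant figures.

First combine the lower leg with the load: R2 ‖ R_L = 1.658 kΩ.
Voltage divider with the loaded lower leg: V_out = 23.8 × 1.658/(13.7 + 1.658) = 23.8 × 0.1079 = 2.569 V.
(Unloaded it would be 2.86 V; the load pulls it down.)

V_out ≈ 2.57 V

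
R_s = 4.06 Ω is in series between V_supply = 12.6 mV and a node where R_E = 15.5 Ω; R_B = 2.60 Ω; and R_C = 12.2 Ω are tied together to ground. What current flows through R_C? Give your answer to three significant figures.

Equivalent of the parallel group: R_p = 1.883 Ω.
Node voltage V_A = V_supply · R_p/(R_s + R_p) = 12.6 × 0.3168 = 3.992 mV.
I(R_C) = V_A / R_C = 3.992/12.2 = 0.3272 mA.

I ≈ 0.327 mA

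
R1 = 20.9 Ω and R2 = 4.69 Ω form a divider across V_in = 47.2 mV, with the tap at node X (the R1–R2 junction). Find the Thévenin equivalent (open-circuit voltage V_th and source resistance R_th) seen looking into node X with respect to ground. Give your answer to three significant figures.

V_th is the unloaded tap voltage: V_in · R2/(R1+R2) = 47.2 × 0.1833 = 8.651 mV.
Looking into X with the source shorted: R_th = R1·R2/(R1+R2) = 20.90 × 4.69/25.59 = 3.830 Ω.

V_th ≈ 8.65 mV, R_th ≈ 3.83 Ω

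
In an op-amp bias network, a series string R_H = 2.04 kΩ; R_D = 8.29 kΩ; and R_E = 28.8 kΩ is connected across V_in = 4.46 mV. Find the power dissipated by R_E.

P ≈ 0.374 nW

Series current I = V_in/ΣR = 4.46/39.13 = 0.1140 µA.
V(R_E) = I·R = 3.283 mV; P = V·I = 3.283 × 0.1140 = 0.3741 nW.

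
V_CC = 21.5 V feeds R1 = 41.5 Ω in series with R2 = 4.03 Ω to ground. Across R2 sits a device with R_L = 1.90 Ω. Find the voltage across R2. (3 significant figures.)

First combine the lower leg with the load: R2 ‖ R_L = 1.291 Ω.
Then V_out = V_CC · R2'/(R1 + R2') = 21.5 × 1.291/42.79 = 0.6488 V.

V_out ≈ 0.649 V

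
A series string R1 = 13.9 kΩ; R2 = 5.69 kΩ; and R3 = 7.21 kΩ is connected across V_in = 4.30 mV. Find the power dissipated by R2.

P ≈ 0.146 nW

Series current I = V_in/ΣR = 4.30/26.80 = 0.1604 µA.
P = I²R = 0.02574 × 5.69 = 0.1465 nW.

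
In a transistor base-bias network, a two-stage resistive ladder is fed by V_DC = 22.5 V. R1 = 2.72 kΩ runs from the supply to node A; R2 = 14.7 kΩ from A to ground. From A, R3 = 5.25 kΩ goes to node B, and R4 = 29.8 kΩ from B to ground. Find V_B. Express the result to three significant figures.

Looking into the second stage from A: R3 + R4 = 35.05 kΩ appears in parallel with R2.
Effective lower resistance at A: R2 ‖ 35.05 = 10.36 kΩ.
First divider: V_A = V_DC · 10.36/(2.72 + 10.36) = 17.82 V.
Stage 2 is unloaded, so V_B = V_A · R4/(R3+R4) = 17.82 × 29.8/35.05 = 15.15 V.

V_B ≈ 15.2 V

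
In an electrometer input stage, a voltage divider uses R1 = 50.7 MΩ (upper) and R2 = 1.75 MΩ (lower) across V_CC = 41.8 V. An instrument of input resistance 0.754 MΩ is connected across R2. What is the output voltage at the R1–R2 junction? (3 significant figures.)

The load sits in parallel with R2, giving an effective lower resistance R2' = R2·R_L/(R2+R_L) = 0.5270 MΩ.
Voltage divider with the loaded lower leg: V_out = 41.8 × 0.5270/(50.7 + 0.5270) = 41.8 × 0.01029 = 0.4300 V.

V_out ≈ 0.430 V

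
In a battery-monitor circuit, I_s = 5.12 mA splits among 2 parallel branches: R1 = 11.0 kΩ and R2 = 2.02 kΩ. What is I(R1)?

For two parallel branches, I_k = I_s · (other R)/(sum of R).
So I = 5.12 × 2.02/13.02 = 0.7943 mA.

I ≈ 0.794 mA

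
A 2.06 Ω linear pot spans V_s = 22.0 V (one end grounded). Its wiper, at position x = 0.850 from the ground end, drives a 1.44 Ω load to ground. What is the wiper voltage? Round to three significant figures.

The pot divides into 0.3090 Ω above the wiper and 1.751 Ω below.
R_L loads the lower segment: effective lower R = 0.7902 Ω.
Loaded-divider output: V_out = 22.0 × 0.7189 = 15.82 V.

V_out ≈ 15.8 V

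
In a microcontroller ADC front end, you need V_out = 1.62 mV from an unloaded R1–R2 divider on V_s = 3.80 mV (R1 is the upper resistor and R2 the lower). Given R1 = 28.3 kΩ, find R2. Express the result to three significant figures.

R2 ≈ 21.0 kΩ

V_out/V_s = R2/(R1+R2) = 0.4263.
So R2 = R1 · V_out/(V_s − V_out) = 28.3 × 1.62/(3.80 − 1.62) = 28.3 × 0.7431 = 21.03 kΩ.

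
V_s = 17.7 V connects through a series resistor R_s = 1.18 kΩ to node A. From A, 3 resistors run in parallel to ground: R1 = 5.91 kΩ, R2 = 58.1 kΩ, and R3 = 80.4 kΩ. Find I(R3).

I ≈ 0.178 mA

Combine the parallel branches: R_p = (1/5.91 + 1/58.1 + 1/80.4)⁻¹ = 5.029 kΩ.
V_A by voltage divider: V_A = 17.7 × 5.029/(1.18 + 5.029) = 14.34 V.
Branch current I = V_A/R3 = 14.34/80.4 = 0.1783 mA.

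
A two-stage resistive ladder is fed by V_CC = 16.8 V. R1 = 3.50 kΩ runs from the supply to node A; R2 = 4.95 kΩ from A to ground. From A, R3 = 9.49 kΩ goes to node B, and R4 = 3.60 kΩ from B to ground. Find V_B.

The second stage (R3 + R4 = 13.09 kΩ) loads node A in parallel with R2.
Effective lower resistance at A: R2 ‖ 13.09 = 3.592 kΩ.
V_A = 16.8 × 3.592/(3.50 + 3.592) = 8.509 V.
V_B = V_A × 0.2750 = 2.340 V.

V_B ≈ 2.34 V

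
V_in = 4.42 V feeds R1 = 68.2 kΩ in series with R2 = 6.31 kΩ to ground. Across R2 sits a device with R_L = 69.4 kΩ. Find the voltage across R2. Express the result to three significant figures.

V_out ≈ 0.346 V

First combine the lower leg with the load: R2 ‖ R_L = 5.784 kΩ.
Then V_out = V_in · R2'/(R1 + R2') = 4.42 × 5.784/73.98 = 0.3456 V.
(Unloaded it would be 0.374 V; the load pulls it down.)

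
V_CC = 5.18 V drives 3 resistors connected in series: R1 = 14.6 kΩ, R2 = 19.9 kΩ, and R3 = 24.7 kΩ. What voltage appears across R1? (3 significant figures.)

V ≈ 1.28 V

ΣR = 14.6 + 19.9 + 24.7 = 59.20 kΩ.
By the voltage-divider rule, V = 5.18 × 14.60/59.20 = 1.278 V.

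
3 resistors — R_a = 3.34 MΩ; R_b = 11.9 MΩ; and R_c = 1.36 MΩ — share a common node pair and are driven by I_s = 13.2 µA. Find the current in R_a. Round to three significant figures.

Total conductance ΣG = 1/3.34 + 1/11.9 + 1/1.36 = 1.119 (units of 1/MΩ).
By the current-divider rule, I = I_s · G_k/ΣG = 13.2 × 0.2676 = 3.533 µA.

I ≈ 3.53 µA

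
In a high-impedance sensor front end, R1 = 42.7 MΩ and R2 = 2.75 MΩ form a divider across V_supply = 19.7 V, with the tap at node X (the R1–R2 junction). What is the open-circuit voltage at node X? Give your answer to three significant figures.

V_th ≈ 1.19 V

V_th is the unloaded tap voltage: V_supply · R2/(R1+R2) = 19.7 × 0.06051 = 1.192 V.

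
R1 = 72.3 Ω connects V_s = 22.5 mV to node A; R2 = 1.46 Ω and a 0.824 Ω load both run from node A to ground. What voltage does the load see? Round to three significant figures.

V_out ≈ 0.163 mV

First combine the lower leg with the load: R2 ‖ R_L = 0.5267 Ω.
Then V_out = V_s · R2'/(R1 + R2') = 22.5 × 0.5267/72.83 = 0.1627 mV.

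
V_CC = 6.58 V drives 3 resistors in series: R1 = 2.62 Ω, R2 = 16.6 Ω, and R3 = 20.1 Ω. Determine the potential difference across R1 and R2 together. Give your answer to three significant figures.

V ≈ 3.22 V

ΣR = 2.62 + 16.6 + 20.1 = 39.32 Ω.
R_{R1..R2} = 2.62 + 16.6 = 19.22 Ω.
V = V_CC · R/ΣR = 6.58 × 0.4888 = 3.216 V.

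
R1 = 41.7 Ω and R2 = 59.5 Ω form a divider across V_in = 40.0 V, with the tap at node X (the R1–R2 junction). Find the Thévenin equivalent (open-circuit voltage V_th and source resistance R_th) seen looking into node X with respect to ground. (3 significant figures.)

V_th ≈ 23.5 V, R_th ≈ 24.5 Ω

With X open, the divider is unloaded: V_th = 40.0 × 59.5/101.2 = 23.52 V.
Looking into X with the source shorted: R_th = R1·R2/(R1+R2) = 41.70 × 59.5/101.2 = 24.52 Ω.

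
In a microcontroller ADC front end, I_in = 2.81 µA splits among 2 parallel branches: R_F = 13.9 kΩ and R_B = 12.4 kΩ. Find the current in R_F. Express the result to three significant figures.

Two-branch current divider: I_k = I_in · R_other/(R_1 + R_2).
So I = 2.81 × 12.4/26.30 = 1.325 µA.

I ≈ 1.32 µA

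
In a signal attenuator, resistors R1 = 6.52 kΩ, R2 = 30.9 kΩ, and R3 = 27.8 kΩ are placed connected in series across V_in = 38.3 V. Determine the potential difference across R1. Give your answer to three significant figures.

V ≈ 3.83 V

Series total: ΣR = 6.52 + 30.9 + 27.8 = 65.22 kΩ.
Voltage divider: V = V_in · (6.520 / 65.22) = 38.3 × 0.09997 = 3.829 V.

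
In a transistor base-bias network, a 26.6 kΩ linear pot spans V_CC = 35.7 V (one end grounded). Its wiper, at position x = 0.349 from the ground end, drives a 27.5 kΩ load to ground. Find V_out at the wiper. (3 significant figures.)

V_out ≈ 10.2 V

Split the track: R_lower = x·R_p = 9.283 kΩ, R_upper = (1−x)·R_p = 17.32 kΩ.
R_L loads the lower segment: effective lower R = 6.940 kΩ.
V_out = 35.7 × 6.940/(17.32 + 6.940) = 10.21 V.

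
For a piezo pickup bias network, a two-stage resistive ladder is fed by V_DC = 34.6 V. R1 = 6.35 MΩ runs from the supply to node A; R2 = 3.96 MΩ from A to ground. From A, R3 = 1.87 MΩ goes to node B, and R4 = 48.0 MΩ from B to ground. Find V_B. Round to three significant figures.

V_B ≈ 12.2 V

The second stage (R3 + R4 = 49.87 MΩ) loads node A in parallel with R2.
R2 ‖ (R3+R4) = 3.669 MΩ.
V_A = 34.6 × 3.669/(6.35 + 3.669) = 12.67 V.
Stage 2 is unloaded, so V_B = V_A · R4/(R3+R4) = 12.67 × 48.0/49.87 = 12.19 V.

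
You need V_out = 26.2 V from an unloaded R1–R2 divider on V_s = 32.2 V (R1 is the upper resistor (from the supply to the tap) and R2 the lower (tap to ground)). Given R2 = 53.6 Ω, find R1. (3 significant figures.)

R1 ≈ 12.3 Ω

The divider ratio is R2/(R1+R2) = 26.2/32.2 = 0.8137.
So R1 = R2 · (V_s/V_out − 1) = 53.6 × (32.2/26.2 − 1) = 53.6 × 0.2290 = 12.27 Ω.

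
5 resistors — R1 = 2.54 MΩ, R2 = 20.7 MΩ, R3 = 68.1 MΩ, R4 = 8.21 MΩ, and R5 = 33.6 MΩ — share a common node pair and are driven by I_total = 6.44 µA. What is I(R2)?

I ≈ 0.511 µA

ΣG = 1/2.54 + 1/20.7 + 1/68.1 + 1/8.21 + 1/33.6 = 0.6083.
R2 takes the fraction G_k/ΣG = 0.04831/0.6083 = 0.07942, so I = 6.44 × 0.07942 = 0.5115 µA.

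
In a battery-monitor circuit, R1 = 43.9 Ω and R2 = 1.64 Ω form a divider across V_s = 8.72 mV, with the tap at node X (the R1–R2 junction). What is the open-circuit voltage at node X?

With X open, the divider is unloaded: V_th = 8.72 × 1.64/45.54 = 0.3140 mV.

V_th ≈ 0.314 mV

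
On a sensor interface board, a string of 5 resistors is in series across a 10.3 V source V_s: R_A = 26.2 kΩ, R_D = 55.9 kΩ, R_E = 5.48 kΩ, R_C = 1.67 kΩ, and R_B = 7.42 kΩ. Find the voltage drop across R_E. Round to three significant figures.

ΣR = 26.2 + 55.9 + 5.48 + 1.67 + 7.42 = 96.67 kΩ.
Voltage divider: V = V_s · (5.480 / 96.67) = 10.3 × 0.05669 = 0.5839 V.

V ≈ 0.584 V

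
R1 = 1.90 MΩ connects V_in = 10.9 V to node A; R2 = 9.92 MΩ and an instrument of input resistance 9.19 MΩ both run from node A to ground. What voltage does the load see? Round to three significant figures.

R2 ‖ R_L = (9.92 × 9.19)/(9.92 + 9.19) = 4.771 MΩ.
Now apply the divider: V_out = 10.9 × 0.7152 = 7.795 V.
(Unloaded it would be 9.15 V; the load pulls it down.)

V_out ≈ 7.80 V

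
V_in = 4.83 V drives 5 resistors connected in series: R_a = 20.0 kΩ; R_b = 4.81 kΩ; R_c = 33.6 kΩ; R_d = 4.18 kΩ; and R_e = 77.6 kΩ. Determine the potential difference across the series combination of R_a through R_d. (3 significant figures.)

V ≈ 2.16 V

Total series resistance ΣR = 20.0 + 4.81 + 33.6 + 4.18 + 77.6 = 140.2 kΩ.
R_{R_a..R_d} = 20.0 + 4.81 + 33.6 + 4.18 = 62.59 kΩ.
Voltage divider: V = V_in · (62.59 / 140.2) = 4.83 × 0.4465 = 2.156 V.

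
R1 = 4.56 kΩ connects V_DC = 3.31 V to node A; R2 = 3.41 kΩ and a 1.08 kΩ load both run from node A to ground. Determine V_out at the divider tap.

R2 ‖ R_L = (3.41 × 1.08)/(3.41 + 1.08) = 0.8202 kΩ.
Then V_out = V_DC · R2'/(R1 + R2') = 3.31 × 0.8202/5.380 = 0.5046 V.
(Unloaded it would be 1.42 V; the load pulls it down.)

V_out ≈ 0.505 V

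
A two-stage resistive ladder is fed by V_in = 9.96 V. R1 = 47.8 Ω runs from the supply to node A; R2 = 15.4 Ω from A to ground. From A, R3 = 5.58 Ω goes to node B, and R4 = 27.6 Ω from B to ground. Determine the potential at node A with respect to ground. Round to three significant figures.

V_A ≈ 1.80 V

The second stage (R3 + R4 = 33.18 Ω) loads node A in parallel with R2.
R2 ‖ (R3+R4) = 10.52 Ω.
V_A = 9.96 × 10.52/(47.8 + 10.52) = 1.796 V.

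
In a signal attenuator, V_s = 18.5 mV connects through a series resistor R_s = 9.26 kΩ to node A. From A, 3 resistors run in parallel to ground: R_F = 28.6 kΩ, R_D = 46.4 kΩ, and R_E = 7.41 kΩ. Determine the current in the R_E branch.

Parallel bank: R_p = 1/(1/28.6 + 1/46.4 + 1/7.41) = 5.223 kΩ.
V_A = 18.5 × 5.223/14.48 = 6.671 mV.
I(R_E) = V_A / R_E = 6.671/7.41 = 0.9003 µA.

I ≈ 0.900 µA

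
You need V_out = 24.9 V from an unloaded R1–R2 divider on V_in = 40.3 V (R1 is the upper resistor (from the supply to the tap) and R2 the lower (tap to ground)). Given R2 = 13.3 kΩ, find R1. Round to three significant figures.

The divider ratio is R2/(R1+R2) = 24.9/40.3 = 0.6179.
So R1 = R2 · (V_in/V_out − 1) = 13.3 × (40.3/24.9 − 1) = 13.3 × 0.6185 = 8.226 kΩ.

R1 ≈ 8.23 kΩ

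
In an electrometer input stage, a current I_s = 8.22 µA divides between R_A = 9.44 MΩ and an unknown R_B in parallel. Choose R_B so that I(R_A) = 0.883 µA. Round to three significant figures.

R_B ≈ 1.14 MΩ

In a two-way split, I_A/I_s = R_B/(R_A + R_B).
With f = 0.1074, R_B = R_A · f/(1−f) = 9.44 × 0.1203 = 1.136 MΩ.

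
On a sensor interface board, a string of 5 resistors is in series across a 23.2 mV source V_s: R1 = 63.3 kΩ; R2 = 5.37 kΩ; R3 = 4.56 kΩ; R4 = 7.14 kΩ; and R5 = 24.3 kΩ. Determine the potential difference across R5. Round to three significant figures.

Total series resistance ΣR = 63.3 + 5.37 + 4.56 + 7.14 + 24.3 = 104.7 kΩ.
By the voltage-divider rule, V = 23.2 × 24.30/104.7 = 5.386 mV.

V ≈ 5.39 mV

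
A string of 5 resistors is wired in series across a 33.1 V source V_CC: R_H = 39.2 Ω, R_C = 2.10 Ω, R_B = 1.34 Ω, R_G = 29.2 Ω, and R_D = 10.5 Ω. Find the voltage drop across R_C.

V ≈ 0.844 V

Total series resistance ΣR = 39.2 + 2.10 + 1.34 + 29.2 + 10.5 = 82.34 Ω.
V = V_CC · R/ΣR = 33.1 × 0.02550 = 0.8442 V.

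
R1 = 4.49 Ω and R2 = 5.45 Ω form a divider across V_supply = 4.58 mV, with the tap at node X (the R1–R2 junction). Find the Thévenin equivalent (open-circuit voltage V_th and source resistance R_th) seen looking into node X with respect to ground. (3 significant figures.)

V_th ≈ 2.51 mV, R_th ≈ 2.46 Ω

V_th is the unloaded tap voltage: V_supply · R2/(R1+R2) = 4.58 × 0.5483 = 2.511 mV.
With V_supply suppressed (replaced by a short), R_th = R1 ‖ R2 = (4.490 × 5.45)/(4.490 + 5.45) = 2.462 Ω.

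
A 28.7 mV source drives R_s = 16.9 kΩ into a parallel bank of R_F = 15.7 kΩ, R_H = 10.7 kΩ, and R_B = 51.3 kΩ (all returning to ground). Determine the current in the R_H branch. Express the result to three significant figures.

Combine the parallel branches: R_p = (1/15.7 + 1/10.7 + 1/51.3)⁻¹ = 5.661 kΩ.
V_A by voltage divider: V_A = 28.7 × 5.661/(16.9 + 5.661) = 7.201 mV.
Branch current I = V_A/R_H = 7.201/10.7 = 0.6730 µA.

I ≈ 0.673 µA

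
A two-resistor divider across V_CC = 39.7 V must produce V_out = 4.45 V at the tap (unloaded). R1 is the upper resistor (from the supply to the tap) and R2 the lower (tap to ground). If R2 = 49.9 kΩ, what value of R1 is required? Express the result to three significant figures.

The divider ratio is R2/(R1+R2) = 4.45/39.7 = 0.1121.
So R1 = R2 · (V_CC/V_out − 1) = 49.9 × (39.7/4.45 − 1) = 49.9 × 7.921 = 395.3 kΩ.

R1 ≈ 395 kΩ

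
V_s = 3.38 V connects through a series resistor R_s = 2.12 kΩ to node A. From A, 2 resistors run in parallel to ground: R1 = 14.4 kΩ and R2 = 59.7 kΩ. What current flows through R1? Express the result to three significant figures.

I ≈ 0.198 mA

Combine the parallel branches: R_p = (1/14.4 + 1/59.7)⁻¹ = 11.60 kΩ.
V_A by voltage divider: V_A = 3.38 × 11.60/(2.12 + 11.60) = 2.858 V.
Branch current I = V_A/R1 = 2.858/14.4 = 0.1985 mA.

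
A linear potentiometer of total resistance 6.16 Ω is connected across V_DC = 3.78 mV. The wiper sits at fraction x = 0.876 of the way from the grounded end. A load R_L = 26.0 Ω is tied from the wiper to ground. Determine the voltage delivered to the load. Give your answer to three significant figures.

Lower segment x·R_p = 5.396 Ω; upper segment (1−x)·R_p = 0.7638 Ω.
R_L loads the lower segment: effective lower R = 4.469 Ω.
Then V_out = V_DC · 4.469/(0.7638 + 4.469) = 3.228 mV.
(Unloaded: V_out = x·V_DC = 3.31 mV.)

V_out ≈ 3.23 mV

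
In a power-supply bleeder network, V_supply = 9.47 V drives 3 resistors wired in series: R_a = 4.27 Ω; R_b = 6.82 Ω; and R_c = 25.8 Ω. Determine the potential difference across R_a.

V ≈ 1.10 V

Series total: ΣR = 4.27 + 6.82 + 25.8 = 36.89 Ω.
Voltage divider: V = V_supply · (4.270 / 36.89) = 9.47 × 0.1157 = 1.096 V.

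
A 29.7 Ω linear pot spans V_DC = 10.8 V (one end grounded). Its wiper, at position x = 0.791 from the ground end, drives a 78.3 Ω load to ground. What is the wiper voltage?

Lower segment x·R_p = 23.49 Ω; upper segment (1−x)·R_p = 6.207 Ω.
R_L loads the lower segment: effective lower R = 18.07 Ω.
Then V_out = V_DC · 18.07/(6.207 + 18.07) = 8.039 V.
(Unloaded: V_out = x·V_DC = 8.54 V.)

V_out ≈ 8.04 V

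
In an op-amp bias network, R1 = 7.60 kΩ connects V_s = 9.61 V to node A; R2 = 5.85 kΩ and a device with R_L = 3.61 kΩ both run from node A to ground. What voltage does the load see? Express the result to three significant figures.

R2 ‖ R_L = (5.85 × 3.61)/(5.85 + 3.61) = 2.232 kΩ.
Then V_out = V_s · R2'/(R1 + R2') = 9.61 × 2.232/9.832 = 2.182 V.

V_out ≈ 2.18 V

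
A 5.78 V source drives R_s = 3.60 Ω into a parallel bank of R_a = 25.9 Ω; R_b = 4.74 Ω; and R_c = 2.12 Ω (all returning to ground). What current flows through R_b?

Combine the parallel branches: R_p = (1/25.9 + 1/4.74 + 1/2.12)⁻¹ = 1.386 Ω.
V_A = 5.78 × 1.386/4.986 = 1.607 V.
Branch current I = V_A/R_b = 1.607/4.74 = 0.3390 A.

I ≈ 0.339 A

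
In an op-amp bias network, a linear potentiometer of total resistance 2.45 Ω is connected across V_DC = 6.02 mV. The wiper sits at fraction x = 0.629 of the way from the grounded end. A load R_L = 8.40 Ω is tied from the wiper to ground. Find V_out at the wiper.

V_out ≈ 3.55 mV

Lower segment x·R_p = 1.541 Ω; upper segment (1−x)·R_p = 0.9090 Ω.
Lower segment in parallel with the load: 1.541 ‖ 8.40 = 1.302 Ω.
V_out = 6.02 × 1.302/(0.9090 + 1.302) = 3.545 mV.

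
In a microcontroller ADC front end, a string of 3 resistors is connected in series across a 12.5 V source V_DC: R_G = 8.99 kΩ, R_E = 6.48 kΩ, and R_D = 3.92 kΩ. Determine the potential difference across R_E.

ΣR = 8.99 + 6.48 + 3.92 = 19.39 kΩ.
V = V_DC · R/ΣR = 12.5 × 0.3342 = 4.177 V.

V ≈ 4.18 V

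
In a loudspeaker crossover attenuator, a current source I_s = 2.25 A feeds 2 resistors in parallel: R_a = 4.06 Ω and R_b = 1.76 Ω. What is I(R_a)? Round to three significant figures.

For two parallel branches, I_k = I_s · (other R)/(sum of R).
So I = 2.25 × 1.76/5.820 = 0.6804 A.

I ≈ 0.680 A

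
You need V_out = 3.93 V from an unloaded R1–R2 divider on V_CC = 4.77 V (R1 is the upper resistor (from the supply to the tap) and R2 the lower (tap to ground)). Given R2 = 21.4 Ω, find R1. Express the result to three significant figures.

The divider ratio is R2/(R1+R2) = 3.93/4.77 = 0.8239.
R1 = R2·(1/k − 1) = 21.4 × 0.2137 = 4.574 Ω.

R1 ≈ 4.57 Ω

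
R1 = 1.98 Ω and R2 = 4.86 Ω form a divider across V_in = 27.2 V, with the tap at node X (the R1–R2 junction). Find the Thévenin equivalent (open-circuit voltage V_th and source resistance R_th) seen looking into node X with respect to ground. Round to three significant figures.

V_th ≈ 19.3 V, R_th ≈ 1.41 Ω

Open-circuit (no load on X): V_th = V_in · R2/(R1 + R2) = 27.2 × 4.86/(1.980 + 4.86) = 19.33 V.
Looking into X with the source shorted: R_th = R1·R2/(R1+R2) = 1.980 × 4.86/6.840 = 1.407 Ω.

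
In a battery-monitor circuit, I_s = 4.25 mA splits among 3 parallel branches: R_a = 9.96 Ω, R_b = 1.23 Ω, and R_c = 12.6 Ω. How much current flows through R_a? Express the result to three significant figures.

I ≈ 0.430 mA

ΣG = 1/9.96 + 1/1.23 + 1/12.6 = 0.9928.
R_a takes the fraction G_k/ΣG = 0.1004/0.9928 = 0.1011, so I = 4.25 × 0.1011 = 0.4298 mA.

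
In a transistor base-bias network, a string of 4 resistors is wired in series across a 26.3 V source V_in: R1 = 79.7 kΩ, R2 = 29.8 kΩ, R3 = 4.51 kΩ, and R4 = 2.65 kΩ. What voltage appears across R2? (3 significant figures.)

ΣR = 79.7 + 29.8 + 4.51 + 2.65 = 116.7 kΩ.
V = V_in · R/ΣR = 26.3 × 0.2554 = 6.718 V.

V ≈ 6.72 V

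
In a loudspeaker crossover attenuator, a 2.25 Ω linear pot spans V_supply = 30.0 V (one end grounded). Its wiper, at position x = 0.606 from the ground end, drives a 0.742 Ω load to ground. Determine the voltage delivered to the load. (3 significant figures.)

The pot divides into 0.8865 Ω above the wiper and 1.363 Ω below.
(x·R_p) ‖ R_L = 0.4805 Ω.
Loaded-divider output: V_out = 30.0 × 0.3515 = 10.55 V.

V_out ≈ 10.5 V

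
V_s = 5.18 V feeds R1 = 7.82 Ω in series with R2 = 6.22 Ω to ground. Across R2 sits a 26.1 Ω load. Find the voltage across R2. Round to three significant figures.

R2 ‖ R_L = (6.22 × 26.1)/(6.22 + 26.1) = 5.023 Ω.
Now apply the divider: V_out = 5.18 × 0.3911 = 2.026 V.

V_out ≈ 2.03 V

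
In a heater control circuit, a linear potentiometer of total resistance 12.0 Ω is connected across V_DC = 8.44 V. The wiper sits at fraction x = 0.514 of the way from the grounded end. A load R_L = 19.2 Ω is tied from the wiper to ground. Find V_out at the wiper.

Lower segment x·R_p = 6.168 Ω; upper segment (1−x)·R_p = 5.832 Ω.
R_L loads the lower segment: effective lower R = 4.668 Ω.
Then V_out = V_DC · 4.668/(5.832 + 4.668) = 3.752 V.
(Unloaded: V_out = x·V_DC = 4.34 V.)

V_out ≈ 3.75 V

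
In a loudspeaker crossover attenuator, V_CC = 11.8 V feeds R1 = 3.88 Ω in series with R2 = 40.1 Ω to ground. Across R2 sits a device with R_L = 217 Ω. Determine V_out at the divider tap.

R2 ‖ R_L = (40.1 × 217)/(40.1 + 217) = 33.85 Ω.
Then V_out = V_CC · R2'/(R1 + R2') = 11.8 × 33.85/37.73 = 10.59 V.

V_out ≈ 10.6 V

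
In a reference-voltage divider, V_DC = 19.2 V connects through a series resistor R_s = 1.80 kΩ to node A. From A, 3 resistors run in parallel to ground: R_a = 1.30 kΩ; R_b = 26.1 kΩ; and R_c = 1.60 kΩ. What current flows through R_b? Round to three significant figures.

I ≈ 0.206 mA

Combine the parallel branches: R_p = (1/1.30 + 1/26.1 + 1/1.60)⁻¹ = 0.6981 kΩ.
Node voltage V_A = V_DC · R_p/(R_s + R_p) = 19.2 × 0.2794 = 5.365 V.
Branch current I = V_A/R_b = 5.365/26.1 = 0.2056 mA.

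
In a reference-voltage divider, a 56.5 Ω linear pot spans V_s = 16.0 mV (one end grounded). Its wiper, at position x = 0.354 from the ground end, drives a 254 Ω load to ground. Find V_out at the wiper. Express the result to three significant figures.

The pot divides into 36.50 Ω above the wiper and 20.00 Ω below.
(x·R_p) ‖ R_L = 18.54 Ω.
Loaded-divider output: V_out = 16.0 × 0.3369 = 5.390 mV.

V_out ≈ 5.39 mV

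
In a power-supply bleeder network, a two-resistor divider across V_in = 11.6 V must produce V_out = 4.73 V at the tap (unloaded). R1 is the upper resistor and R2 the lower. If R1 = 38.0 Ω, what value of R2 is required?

The divider ratio is R2/(R1+R2) = 4.73/11.6 = 0.4078.
Rearranging, R2 = R1·k/(1−k) = 38.0 × 0.6885 = 26.16 Ω.

R2 ≈ 26.2 Ω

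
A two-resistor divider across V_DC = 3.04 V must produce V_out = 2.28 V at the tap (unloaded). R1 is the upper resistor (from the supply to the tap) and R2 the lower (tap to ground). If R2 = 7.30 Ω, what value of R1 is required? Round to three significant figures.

Required fraction k = V_out/V_DC = 0.7500.
So R1 = R2 · (V_DC/V_out − 1) = 7.30 × (3.04/2.28 − 1) = 7.30 × 0.3333 = 2.433 Ω.

R1 ≈ 2.43 Ω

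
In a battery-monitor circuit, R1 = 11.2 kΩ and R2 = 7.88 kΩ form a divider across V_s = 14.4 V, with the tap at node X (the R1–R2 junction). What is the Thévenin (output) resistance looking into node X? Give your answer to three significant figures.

R_th ≈ 4.63 kΩ

Zeroing V_s shorts the top of R1 to ground, so R_th = R1 ‖ R2 = 4.626 kΩ.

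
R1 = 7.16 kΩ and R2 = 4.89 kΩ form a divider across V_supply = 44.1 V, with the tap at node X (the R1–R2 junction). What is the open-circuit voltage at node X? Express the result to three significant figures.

Open-circuit (no load on X): V_th = V_supply · R2/(R1 + R2) = 44.1 × 4.89/(7.160 + 4.89) = 17.90 V.

V_th ≈ 17.9 V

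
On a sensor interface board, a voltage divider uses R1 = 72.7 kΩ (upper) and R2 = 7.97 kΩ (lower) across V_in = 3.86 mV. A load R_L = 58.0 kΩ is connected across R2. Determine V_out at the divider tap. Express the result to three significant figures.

V_out ≈ 0.339 mV

First combine the lower leg with the load: R2 ‖ R_L = 7.007 kΩ.
Then V_out = V_in · R2'/(R1 + R2') = 3.86 × 7.007/79.71 = 0.3393 mV.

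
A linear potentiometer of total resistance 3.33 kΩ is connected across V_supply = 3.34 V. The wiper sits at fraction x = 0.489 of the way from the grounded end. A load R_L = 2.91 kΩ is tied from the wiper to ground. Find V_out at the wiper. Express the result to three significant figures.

Lower segment x·R_p = 1.628 kΩ; upper segment (1−x)·R_p = 1.702 kΩ.
Lower segment in parallel with the load: 1.628 ‖ 2.91 = 1.044 kΩ.
Then V_out = V_supply · 1.044/(1.702 + 1.044) = 1.270 V.

V_out ≈ 1.27 V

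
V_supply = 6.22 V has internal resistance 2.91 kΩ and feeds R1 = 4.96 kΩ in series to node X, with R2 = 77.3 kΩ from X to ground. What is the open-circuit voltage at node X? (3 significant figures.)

V_th ≈ 5.65 V

R1' = 2.91 + 4.96 = 7.870 kΩ (source resistance + R1).
V_th is the unloaded tap voltage: V_supply · R2/(R1'+R2) = 6.22 × 0.9076 = 5.645 V.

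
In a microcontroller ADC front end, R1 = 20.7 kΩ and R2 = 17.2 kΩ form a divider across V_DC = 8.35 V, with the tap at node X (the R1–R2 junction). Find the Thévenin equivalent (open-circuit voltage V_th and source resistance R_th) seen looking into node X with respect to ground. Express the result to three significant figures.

V_th ≈ 3.79 V, R_th ≈ 9.39 kΩ

V_th is the unloaded tap voltage: V_DC · R2/(R1+R2) = 8.35 × 0.4538 = 3.789 V.
With V_DC suppressed (replaced by a short), R_th = R1 ‖ R2 = (20.70 × 17.2)/(20.70 + 17.2) = 9.394 kΩ.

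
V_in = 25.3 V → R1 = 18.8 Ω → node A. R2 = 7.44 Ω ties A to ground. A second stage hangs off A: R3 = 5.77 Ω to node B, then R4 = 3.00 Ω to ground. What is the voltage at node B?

V_B ≈ 1.53 V

The second stage (R3 + R4 = 8.770 Ω) loads node A in parallel with R2.
R2 ‖ (R3+R4) = 4.025 Ω.
First divider: V_A = V_in · 4.025/(18.8 + 4.025) = 4.462 V.
V_B = V_A × 0.3421 = 1.526 V.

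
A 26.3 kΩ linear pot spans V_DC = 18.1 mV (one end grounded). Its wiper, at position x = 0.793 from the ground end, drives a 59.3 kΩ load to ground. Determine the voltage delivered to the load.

Lower segment x·R_p = 20.86 kΩ; upper segment (1−x)·R_p = 5.444 kΩ.
Lower segment in parallel with the load: 20.86 ‖ 59.3 = 15.43 kΩ.
Loaded-divider output: V_out = 18.1 × 0.7392 = 13.38 mV.
(Unloaded: V_out = x·V_DC = 14.4 mV.)

V_out ≈ 13.4 mV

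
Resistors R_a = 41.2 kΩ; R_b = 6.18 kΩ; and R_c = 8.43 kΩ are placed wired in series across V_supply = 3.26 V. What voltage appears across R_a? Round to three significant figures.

V ≈ 2.41 V

Total series resistance ΣR = 41.2 + 6.18 + 8.43 = 55.81 kΩ.
By the voltage-divider rule, V = 3.26 × 41.20/55.81 = 2.407 V.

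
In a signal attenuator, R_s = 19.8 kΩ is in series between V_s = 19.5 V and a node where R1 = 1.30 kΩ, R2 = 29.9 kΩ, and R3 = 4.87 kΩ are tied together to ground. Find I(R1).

I ≈ 0.716 mA

Combine the parallel branches: R_p = (1/1.30 + 1/29.9 + 1/4.87)⁻¹ = 0.9920 kΩ.
V_A by voltage divider: V_A = 19.5 × 0.9920/(19.8 + 0.9920) = 0.9304 V.
Branch current I = V_A/R1 = 0.9304/1.30 = 0.7157 mA.
(Check via current divider: I_total = 0.9379 mA; share G_k/ΣG = 0.7631 → same result.)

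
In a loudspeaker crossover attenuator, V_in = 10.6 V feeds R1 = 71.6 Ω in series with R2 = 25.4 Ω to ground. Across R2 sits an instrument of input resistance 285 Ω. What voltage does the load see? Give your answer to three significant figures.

V_out ≈ 2.60 V

R2 ‖ R_L = (25.4 × 285)/(25.4 + 285) = 23.32 Ω.
Then V_out = V_in · R2'/(R1 + R2') = 10.6 × 23.32/94.92 = 2.604 V.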